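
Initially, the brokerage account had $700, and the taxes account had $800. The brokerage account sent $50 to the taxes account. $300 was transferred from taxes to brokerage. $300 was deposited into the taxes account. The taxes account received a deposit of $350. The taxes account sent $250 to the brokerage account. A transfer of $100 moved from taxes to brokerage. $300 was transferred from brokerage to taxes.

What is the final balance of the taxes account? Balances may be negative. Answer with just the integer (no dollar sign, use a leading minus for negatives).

Tracking account balances step by step:
Start: brokerage=700, taxes=800
Event 1 (transfer 50 brokerage -> taxes): brokerage: 700 - 50 = 650, taxes: 800 + 50 = 850. Balances: brokerage=650, taxes=850
Event 2 (transfer 300 taxes -> brokerage): taxes: 850 - 300 = 550, brokerage: 650 + 300 = 950. Balances: brokerage=950, taxes=550
Event 3 (deposit 300 to taxes): taxes: 550 + 300 = 850. Balances: brokerage=950, taxes=850
Event 4 (deposit 350 to taxes): taxes: 850 + 350 = 1200. Balances: brokerage=950, taxes=1200
Event 5 (transfer 250 taxes -> brokerage): taxes: 1200 - 250 = 950, brokerage: 950 + 250 = 1200. Balances: brokerage=1200, taxes=950
Event 6 (transfer 100 taxes -> brokerage): taxes: 950 - 100 = 850, brokerage: 1200 + 100 = 1300. Balances: brokerage=1300, taxes=850
Event 7 (transfer 300 brokerage -> taxes): brokerage: 1300 - 300 = 1000, taxes: 850 + 300 = 1150. Balances: brokerage=1000, taxes=1150

Final balance of taxes: 1150

Answer: 1150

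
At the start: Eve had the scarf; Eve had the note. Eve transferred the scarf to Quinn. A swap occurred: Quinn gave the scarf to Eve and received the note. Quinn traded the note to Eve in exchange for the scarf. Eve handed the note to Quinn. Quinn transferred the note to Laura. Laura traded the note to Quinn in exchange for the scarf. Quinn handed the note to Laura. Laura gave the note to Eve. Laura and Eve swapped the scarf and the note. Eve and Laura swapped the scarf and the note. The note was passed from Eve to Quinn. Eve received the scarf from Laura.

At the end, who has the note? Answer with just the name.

Answer: Quinn

Derivation:
Tracking all object holders:
Start: scarf:Eve, note:Eve
Event 1 (give scarf: Eve -> Quinn). State: scarf:Quinn, note:Eve
Event 2 (swap scarf<->note: now scarf:Eve, note:Quinn). State: scarf:Eve, note:Quinn
Event 3 (swap note<->scarf: now note:Eve, scarf:Quinn). State: scarf:Quinn, note:Eve
Event 4 (give note: Eve -> Quinn). State: scarf:Quinn, note:Quinn
Event 5 (give note: Quinn -> Laura). State: scarf:Quinn, note:Laura
Event 6 (swap note<->scarf: now note:Quinn, scarf:Laura). State: scarf:Laura, note:Quinn
Event 7 (give note: Quinn -> Laura). State: scarf:Laura, note:Laura
Event 8 (give note: Laura -> Eve). State: scarf:Laura, note:Eve
Event 9 (swap scarf<->note: now scarf:Eve, note:Laura). State: scarf:Eve, note:Laura
Event 10 (swap scarf<->note: now scarf:Laura, note:Eve). State: scarf:Laura, note:Eve
Event 11 (give note: Eve -> Quinn). State: scarf:Laura, note:Quinn
Event 12 (give scarf: Laura -> Eve). State: scarf:Eve, note:Quinn

Final state: scarf:Eve, note:Quinn
The note is held by Quinn.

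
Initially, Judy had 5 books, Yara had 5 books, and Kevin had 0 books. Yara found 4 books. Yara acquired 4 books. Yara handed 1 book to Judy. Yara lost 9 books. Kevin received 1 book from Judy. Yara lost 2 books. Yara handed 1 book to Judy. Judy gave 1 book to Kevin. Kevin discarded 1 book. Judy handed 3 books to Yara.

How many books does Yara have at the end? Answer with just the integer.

Tracking counts step by step:
Start: Judy=5, Yara=5, Kevin=0
Event 1 (Yara +4): Yara: 5 -> 9. State: Judy=5, Yara=9, Kevin=0
Event 2 (Yara +4): Yara: 9 -> 13. State: Judy=5, Yara=13, Kevin=0
Event 3 (Yara -> Judy, 1): Yara: 13 -> 12, Judy: 5 -> 6. State: Judy=6, Yara=12, Kevin=0
Event 4 (Yara -9): Yara: 12 -> 3. State: Judy=6, Yara=3, Kevin=0
Event 5 (Judy -> Kevin, 1): Judy: 6 -> 5, Kevin: 0 -> 1. State: Judy=5, Yara=3, Kevin=1
Event 6 (Yara -2): Yara: 3 -> 1. State: Judy=5, Yara=1, Kevin=1
Event 7 (Yara -> Judy, 1): Yara: 1 -> 0, Judy: 5 -> 6. State: Judy=6, Yara=0, Kevin=1
Event 8 (Judy -> Kevin, 1): Judy: 6 -> 5, Kevin: 1 -> 2. State: Judy=5, Yara=0, Kevin=2
Event 9 (Kevin -1): Kevin: 2 -> 1. State: Judy=5, Yara=0, Kevin=1
Event 10 (Judy -> Yara, 3): Judy: 5 -> 2, Yara: 0 -> 3. State: Judy=2, Yara=3, Kevin=1

Yara's final count: 3

Answer: 3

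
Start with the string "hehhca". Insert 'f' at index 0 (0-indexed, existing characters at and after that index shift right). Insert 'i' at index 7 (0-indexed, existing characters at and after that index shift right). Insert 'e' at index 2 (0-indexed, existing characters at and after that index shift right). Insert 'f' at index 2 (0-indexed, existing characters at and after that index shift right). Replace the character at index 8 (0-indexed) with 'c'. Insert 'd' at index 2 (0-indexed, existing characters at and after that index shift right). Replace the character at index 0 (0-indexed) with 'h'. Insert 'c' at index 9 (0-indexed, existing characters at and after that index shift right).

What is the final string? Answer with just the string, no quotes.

Applying each edit step by step:
Start: "hehhca"
Op 1 (insert 'f' at idx 0): "hehhca" -> "fhehhca"
Op 2 (insert 'i' at idx 7): "fhehhca" -> "fhehhcai"
Op 3 (insert 'e' at idx 2): "fhehhcai" -> "fheehhcai"
Op 4 (insert 'f' at idx 2): "fheehhcai" -> "fhfeehhcai"
Op 5 (replace idx 8: 'a' -> 'c'): "fhfeehhcai" -> "fhfeehhcci"
Op 6 (insert 'd' at idx 2): "fhfeehhcci" -> "fhdfeehhcci"
Op 7 (replace idx 0: 'f' -> 'h'): "fhdfeehhcci" -> "hhdfeehhcci"
Op 8 (insert 'c' at idx 9): "hhdfeehhcci" -> "hhdfeehhccci"

Answer: hhdfeehhccci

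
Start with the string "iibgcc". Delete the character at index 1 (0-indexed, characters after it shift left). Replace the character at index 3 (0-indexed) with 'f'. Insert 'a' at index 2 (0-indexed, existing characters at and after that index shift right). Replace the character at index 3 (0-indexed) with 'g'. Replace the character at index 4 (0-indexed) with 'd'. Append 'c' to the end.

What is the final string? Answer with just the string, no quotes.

Applying each edit step by step:
Start: "iibgcc"
Op 1 (delete idx 1 = 'i'): "iibgcc" -> "ibgcc"
Op 2 (replace idx 3: 'c' -> 'f'): "ibgcc" -> "ibgfc"
Op 3 (insert 'a' at idx 2): "ibgfc" -> "ibagfc"
Op 4 (replace idx 3: 'g' -> 'g'): "ibagfc" -> "ibagfc"
Op 5 (replace idx 4: 'f' -> 'd'): "ibagfc" -> "ibagdc"
Op 6 (append 'c'): "ibagdc" -> "ibagdcc"

Answer: ibagdcc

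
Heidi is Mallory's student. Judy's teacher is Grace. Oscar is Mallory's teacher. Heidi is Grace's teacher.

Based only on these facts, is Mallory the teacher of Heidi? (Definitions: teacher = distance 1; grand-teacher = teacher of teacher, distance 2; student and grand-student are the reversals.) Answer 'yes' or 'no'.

Reconstructing the teacher chain from the given facts:
  Oscar -> Mallory -> Heidi -> Grace -> Judy
(each arrow means 'teacher of the next')
Positions in the chain (0 = top):
  position of Oscar: 0
  position of Mallory: 1
  position of Heidi: 2
  position of Grace: 3
  position of Judy: 4

Mallory is at position 1, Heidi is at position 2; signed distance (j - i) = 1.
'teacher' requires j - i = 1. Actual distance is 1, so the relation HOLDS.

Answer: yes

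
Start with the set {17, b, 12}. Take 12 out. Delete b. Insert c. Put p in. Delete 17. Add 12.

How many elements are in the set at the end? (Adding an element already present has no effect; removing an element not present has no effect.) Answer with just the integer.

Answer: 3

Derivation:
Tracking the set through each operation:
Start: {12, 17, b}
Event 1 (remove 12): removed. Set: {17, b}
Event 2 (remove b): removed. Set: {17}
Event 3 (add c): added. Set: {17, c}
Event 4 (add p): added. Set: {17, c, p}
Event 5 (remove 17): removed. Set: {c, p}
Event 6 (add 12): added. Set: {12, c, p}

Final set: {12, c, p} (size 3)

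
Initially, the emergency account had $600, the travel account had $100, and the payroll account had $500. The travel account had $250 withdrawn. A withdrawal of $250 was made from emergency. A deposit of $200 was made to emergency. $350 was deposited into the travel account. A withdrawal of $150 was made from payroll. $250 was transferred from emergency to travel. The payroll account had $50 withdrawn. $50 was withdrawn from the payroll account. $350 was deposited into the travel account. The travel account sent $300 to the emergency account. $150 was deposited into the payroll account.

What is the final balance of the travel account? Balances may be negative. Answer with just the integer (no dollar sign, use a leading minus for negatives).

Tracking account balances step by step:
Start: emergency=600, travel=100, payroll=500
Event 1 (withdraw 250 from travel): travel: 100 - 250 = -150. Balances: emergency=600, travel=-150, payroll=500
Event 2 (withdraw 250 from emergency): emergency: 600 - 250 = 350. Balances: emergency=350, travel=-150, payroll=500
Event 3 (deposit 200 to emergency): emergency: 350 + 200 = 550. Balances: emergency=550, travel=-150, payroll=500
Event 4 (deposit 350 to travel): travel: -150 + 350 = 200. Balances: emergency=550, travel=200, payroll=500
Event 5 (withdraw 150 from payroll): payroll: 500 - 150 = 350. Balances: emergency=550, travel=200, payroll=350
Event 6 (transfer 250 emergency -> travel): emergency: 550 - 250 = 300, travel: 200 + 250 = 450. Balances: emergency=300, travel=450, payroll=350
Event 7 (withdraw 50 from payroll): payroll: 350 - 50 = 300. Balances: emergency=300, travel=450, payroll=300
Event 8 (withdraw 50 from payroll): payroll: 300 - 50 = 250. Balances: emergency=300, travel=450, payroll=250
Event 9 (deposit 350 to travel): travel: 450 + 350 = 800. Balances: emergency=300, travel=800, payroll=250
Event 10 (transfer 300 travel -> emergency): travel: 800 - 300 = 500, emergency: 300 + 300 = 600. Balances: emergency=600, travel=500, payroll=250
Event 11 (deposit 150 to payroll): payroll: 250 + 150 = 400. Balances: emergency=600, travel=500, payroll=400

Final balance of travel: 500

Answer: 500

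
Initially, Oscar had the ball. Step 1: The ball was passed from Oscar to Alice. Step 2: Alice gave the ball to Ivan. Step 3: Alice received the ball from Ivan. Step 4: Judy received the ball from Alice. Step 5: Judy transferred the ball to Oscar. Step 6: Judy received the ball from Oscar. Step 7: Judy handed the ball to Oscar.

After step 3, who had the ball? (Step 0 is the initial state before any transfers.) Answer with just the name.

Tracking the ball holder through step 3:
After step 0 (start): Oscar
After step 1: Alice
After step 2: Ivan
After step 3: Alice

At step 3, the holder is Alice.

Answer: Alice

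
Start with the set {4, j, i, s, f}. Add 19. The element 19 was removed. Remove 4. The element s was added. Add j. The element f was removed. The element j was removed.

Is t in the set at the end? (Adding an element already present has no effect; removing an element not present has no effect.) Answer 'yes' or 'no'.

Answer: no

Derivation:
Tracking the set through each operation:
Start: {4, f, i, j, s}
Event 1 (add 19): added. Set: {19, 4, f, i, j, s}
Event 2 (remove 19): removed. Set: {4, f, i, j, s}
Event 3 (remove 4): removed. Set: {f, i, j, s}
Event 4 (add s): already present, no change. Set: {f, i, j, s}
Event 5 (add j): already present, no change. Set: {f, i, j, s}
Event 6 (remove f): removed. Set: {i, j, s}
Event 7 (remove j): removed. Set: {i, s}

Final set: {i, s} (size 2)
t is NOT in the final set.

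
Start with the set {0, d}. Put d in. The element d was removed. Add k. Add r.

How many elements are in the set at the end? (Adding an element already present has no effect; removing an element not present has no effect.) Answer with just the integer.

Tracking the set through each operation:
Start: {0, d}
Event 1 (add d): already present, no change. Set: {0, d}
Event 2 (remove d): removed. Set: {0}
Event 3 (add k): added. Set: {0, k}
Event 4 (add r): added. Set: {0, k, r}

Final set: {0, k, r} (size 3)

Answer: 3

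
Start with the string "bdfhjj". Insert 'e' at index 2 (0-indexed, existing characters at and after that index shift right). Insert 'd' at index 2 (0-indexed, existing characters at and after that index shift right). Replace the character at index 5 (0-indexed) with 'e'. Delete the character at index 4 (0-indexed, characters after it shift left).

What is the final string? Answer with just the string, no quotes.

Answer: bddeejj

Derivation:
Applying each edit step by step:
Start: "bdfhjj"
Op 1 (insert 'e' at idx 2): "bdfhjj" -> "bdefhjj"
Op 2 (insert 'd' at idx 2): "bdefhjj" -> "bddefhjj"
Op 3 (replace idx 5: 'h' -> 'e'): "bddefhjj" -> "bddefejj"
Op 4 (delete idx 4 = 'f'): "bddefejj" -> "bddeejj"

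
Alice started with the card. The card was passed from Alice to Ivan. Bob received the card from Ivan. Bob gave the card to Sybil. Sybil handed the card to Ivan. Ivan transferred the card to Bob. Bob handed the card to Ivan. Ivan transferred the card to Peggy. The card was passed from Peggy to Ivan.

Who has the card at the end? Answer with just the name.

Tracking the card through each event:
Start: Alice has the card.
After event 1: Ivan has the card.
After event 2: Bob has the card.
After event 3: Sybil has the card.
After event 4: Ivan has the card.
After event 5: Bob has the card.
After event 6: Ivan has the card.
After event 7: Peggy has the card.
After event 8: Ivan has the card.

Answer: Ivan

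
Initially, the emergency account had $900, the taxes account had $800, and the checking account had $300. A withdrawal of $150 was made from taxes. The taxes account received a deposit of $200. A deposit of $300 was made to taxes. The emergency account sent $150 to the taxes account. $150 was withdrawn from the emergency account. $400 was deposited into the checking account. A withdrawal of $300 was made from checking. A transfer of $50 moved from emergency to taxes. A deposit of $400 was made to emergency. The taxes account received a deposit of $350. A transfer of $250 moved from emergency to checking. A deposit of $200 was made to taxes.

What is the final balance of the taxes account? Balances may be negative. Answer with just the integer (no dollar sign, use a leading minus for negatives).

Tracking account balances step by step:
Start: emergency=900, taxes=800, checking=300
Event 1 (withdraw 150 from taxes): taxes: 800 - 150 = 650. Balances: emergency=900, taxes=650, checking=300
Event 2 (deposit 200 to taxes): taxes: 650 + 200 = 850. Balances: emergency=900, taxes=850, checking=300
Event 3 (deposit 300 to taxes): taxes: 850 + 300 = 1150. Balances: emergency=900, taxes=1150, checking=300
Event 4 (transfer 150 emergency -> taxes): emergency: 900 - 150 = 750, taxes: 1150 + 150 = 1300. Balances: emergency=750, taxes=1300, checking=300
Event 5 (withdraw 150 from emergency): emergency: 750 - 150 = 600. Balances: emergency=600, taxes=1300, checking=300
Event 6 (deposit 400 to checking): checking: 300 + 400 = 700. Balances: emergency=600, taxes=1300, checking=700
Event 7 (withdraw 300 from checking): checking: 700 - 300 = 400. Balances: emergency=600, taxes=1300, checking=400
Event 8 (transfer 50 emergency -> taxes): emergency: 600 - 50 = 550, taxes: 1300 + 50 = 1350. Balances: emergency=550, taxes=1350, checking=400
Event 9 (deposit 400 to emergency): emergency: 550 + 400 = 950. Balances: emergency=950, taxes=1350, checking=400
Event 10 (deposit 350 to taxes): taxes: 1350 + 350 = 1700. Balances: emergency=950, taxes=1700, checking=400
Event 11 (transfer 250 emergency -> checking): emergency: 950 - 250 = 700, checking: 400 + 250 = 650. Balances: emergency=700, taxes=1700, checking=650
Event 12 (deposit 200 to taxes): taxes: 1700 + 200 = 1900. Balances: emergency=700, taxes=1900, checking=650

Final balance of taxes: 1900

Answer: 1900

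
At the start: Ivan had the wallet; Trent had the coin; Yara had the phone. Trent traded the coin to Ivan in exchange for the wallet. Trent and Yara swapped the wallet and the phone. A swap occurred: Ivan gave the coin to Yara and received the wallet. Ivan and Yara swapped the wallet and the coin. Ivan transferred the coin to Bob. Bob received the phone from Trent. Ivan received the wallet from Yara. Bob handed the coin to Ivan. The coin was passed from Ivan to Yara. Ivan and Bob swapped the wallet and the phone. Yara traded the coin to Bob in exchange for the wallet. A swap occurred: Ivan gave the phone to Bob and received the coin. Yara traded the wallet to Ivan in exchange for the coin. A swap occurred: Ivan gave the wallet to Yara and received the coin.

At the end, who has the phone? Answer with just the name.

Answer: Bob

Derivation:
Tracking all object holders:
Start: wallet:Ivan, coin:Trent, phone:Yara
Event 1 (swap coin<->wallet: now coin:Ivan, wallet:Trent). State: wallet:Trent, coin:Ivan, phone:Yara
Event 2 (swap wallet<->phone: now wallet:Yara, phone:Trent). State: wallet:Yara, coin:Ivan, phone:Trent
Event 3 (swap coin<->wallet: now coin:Yara, wallet:Ivan). State: wallet:Ivan, coin:Yara, phone:Trent
Event 4 (swap wallet<->coin: now wallet:Yara, coin:Ivan). State: wallet:Yara, coin:Ivan, phone:Trent
Event 5 (give coin: Ivan -> Bob). State: wallet:Yara, coin:Bob, phone:Trent
Event 6 (give phone: Trent -> Bob). State: wallet:Yara, coin:Bob, phone:Bob
Event 7 (give wallet: Yara -> Ivan). State: wallet:Ivan, coin:Bob, phone:Bob
Event 8 (give coin: Bob -> Ivan). State: wallet:Ivan, coin:Ivan, phone:Bob
Event 9 (give coin: Ivan -> Yara). State: wallet:Ivan, coin:Yara, phone:Bob
Event 10 (swap wallet<->phone: now wallet:Bob, phone:Ivan). State: wallet:Bob, coin:Yara, phone:Ivan
Event 11 (swap coin<->wallet: now coin:Bob, wallet:Yara). State: wallet:Yara, coin:Bob, phone:Ivan
Event 12 (swap phone<->coin: now phone:Bob, coin:Ivan). State: wallet:Yara, coin:Ivan, phone:Bob
Event 13 (swap wallet<->coin: now wallet:Ivan, coin:Yara). State: wallet:Ivan, coin:Yara, phone:Bob
Event 14 (swap wallet<->coin: now wallet:Yara, coin:Ivan). State: wallet:Yara, coin:Ivan, phone:Bob

Final state: wallet:Yara, coin:Ivan, phone:Bob
The phone is held by Bob.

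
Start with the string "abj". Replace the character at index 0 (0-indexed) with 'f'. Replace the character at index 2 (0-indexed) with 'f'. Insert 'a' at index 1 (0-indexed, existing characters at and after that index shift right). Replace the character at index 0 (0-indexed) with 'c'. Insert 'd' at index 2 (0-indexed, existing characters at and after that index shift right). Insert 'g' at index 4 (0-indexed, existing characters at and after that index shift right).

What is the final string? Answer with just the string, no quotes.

Answer: cadbgf

Derivation:
Applying each edit step by step:
Start: "abj"
Op 1 (replace idx 0: 'a' -> 'f'): "abj" -> "fbj"
Op 2 (replace idx 2: 'j' -> 'f'): "fbj" -> "fbf"
Op 3 (insert 'a' at idx 1): "fbf" -> "fabf"
Op 4 (replace idx 0: 'f' -> 'c'): "fabf" -> "cabf"
Op 5 (insert 'd' at idx 2): "cabf" -> "cadbf"
Op 6 (insert 'g' at idx 4): "cadbf" -> "cadbgf"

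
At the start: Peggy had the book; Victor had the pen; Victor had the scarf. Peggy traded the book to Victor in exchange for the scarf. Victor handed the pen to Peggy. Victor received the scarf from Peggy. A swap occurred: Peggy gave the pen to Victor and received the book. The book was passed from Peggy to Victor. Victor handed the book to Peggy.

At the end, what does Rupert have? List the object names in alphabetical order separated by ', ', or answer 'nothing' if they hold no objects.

Tracking all object holders:
Start: book:Peggy, pen:Victor, scarf:Victor
Event 1 (swap book<->scarf: now book:Victor, scarf:Peggy). State: book:Victor, pen:Victor, scarf:Peggy
Event 2 (give pen: Victor -> Peggy). State: book:Victor, pen:Peggy, scarf:Peggy
Event 3 (give scarf: Peggy -> Victor). State: book:Victor, pen:Peggy, scarf:Victor
Event 4 (swap pen<->book: now pen:Victor, book:Peggy). State: book:Peggy, pen:Victor, scarf:Victor
Event 5 (give book: Peggy -> Victor). State: book:Victor, pen:Victor, scarf:Victor
Event 6 (give book: Victor -> Peggy). State: book:Peggy, pen:Victor, scarf:Victor

Final state: book:Peggy, pen:Victor, scarf:Victor
Rupert holds: (nothing).

Answer: nothing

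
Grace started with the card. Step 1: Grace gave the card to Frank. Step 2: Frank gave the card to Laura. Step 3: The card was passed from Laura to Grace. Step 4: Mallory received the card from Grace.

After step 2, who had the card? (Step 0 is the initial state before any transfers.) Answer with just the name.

Answer: Laura

Derivation:
Tracking the card holder through step 2:
After step 0 (start): Grace
After step 1: Frank
After step 2: Laura

At step 2, the holder is Laura.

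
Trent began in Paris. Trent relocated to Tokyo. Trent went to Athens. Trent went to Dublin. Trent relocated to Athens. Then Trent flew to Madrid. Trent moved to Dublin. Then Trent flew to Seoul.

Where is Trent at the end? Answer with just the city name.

Answer: Seoul

Derivation:
Tracking Trent's location:
Start: Trent is in Paris.
After move 1: Paris -> Tokyo. Trent is in Tokyo.
After move 2: Tokyo -> Athens. Trent is in Athens.
After move 3: Athens -> Dublin. Trent is in Dublin.
After move 4: Dublin -> Athens. Trent is in Athens.
After move 5: Athens -> Madrid. Trent is in Madrid.
After move 6: Madrid -> Dublin. Trent is in Dublin.
After move 7: Dublin -> Seoul. Trent is in Seoul.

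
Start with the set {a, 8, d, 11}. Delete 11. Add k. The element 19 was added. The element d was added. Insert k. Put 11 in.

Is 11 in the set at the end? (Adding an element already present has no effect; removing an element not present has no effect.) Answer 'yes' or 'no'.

Answer: yes

Derivation:
Tracking the set through each operation:
Start: {11, 8, a, d}
Event 1 (remove 11): removed. Set: {8, a, d}
Event 2 (add k): added. Set: {8, a, d, k}
Event 3 (add 19): added. Set: {19, 8, a, d, k}
Event 4 (add d): already present, no change. Set: {19, 8, a, d, k}
Event 5 (add k): already present, no change. Set: {19, 8, a, d, k}
Event 6 (add 11): added. Set: {11, 19, 8, a, d, k}

Final set: {11, 19, 8, a, d, k} (size 6)
11 is in the final set.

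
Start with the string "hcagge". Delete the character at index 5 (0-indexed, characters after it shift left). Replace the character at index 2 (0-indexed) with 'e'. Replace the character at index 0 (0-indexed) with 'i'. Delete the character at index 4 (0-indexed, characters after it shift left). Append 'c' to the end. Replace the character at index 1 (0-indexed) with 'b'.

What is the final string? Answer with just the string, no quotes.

Applying each edit step by step:
Start: "hcagge"
Op 1 (delete idx 5 = 'e'): "hcagge" -> "hcagg"
Op 2 (replace idx 2: 'a' -> 'e'): "hcagg" -> "hcegg"
Op 3 (replace idx 0: 'h' -> 'i'): "hcegg" -> "icegg"
Op 4 (delete idx 4 = 'g'): "icegg" -> "iceg"
Op 5 (append 'c'): "iceg" -> "icegc"
Op 6 (replace idx 1: 'c' -> 'b'): "icegc" -> "ibegc"

Answer: ibegc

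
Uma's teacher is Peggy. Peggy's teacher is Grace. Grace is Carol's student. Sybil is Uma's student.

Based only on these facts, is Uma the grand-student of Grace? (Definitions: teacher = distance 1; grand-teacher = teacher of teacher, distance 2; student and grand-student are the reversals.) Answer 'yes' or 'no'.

Answer: yes

Derivation:
Reconstructing the teacher chain from the given facts:
  Carol -> Grace -> Peggy -> Uma -> Sybil
(each arrow means 'teacher of the next')
Positions in the chain (0 = top):
  position of Carol: 0
  position of Grace: 1
  position of Peggy: 2
  position of Uma: 3
  position of Sybil: 4

Uma is at position 3, Grace is at position 1; signed distance (j - i) = -2.
'grand-student' requires j - i = -2. Actual distance is -2, so the relation HOLDS.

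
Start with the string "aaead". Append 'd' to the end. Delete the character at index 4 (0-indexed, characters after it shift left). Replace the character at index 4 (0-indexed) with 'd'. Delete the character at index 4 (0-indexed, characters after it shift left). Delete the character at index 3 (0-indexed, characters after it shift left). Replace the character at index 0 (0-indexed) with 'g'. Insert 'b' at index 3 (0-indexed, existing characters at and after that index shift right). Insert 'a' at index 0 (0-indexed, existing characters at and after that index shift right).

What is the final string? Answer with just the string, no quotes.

Applying each edit step by step:
Start: "aaead"
Op 1 (append 'd'): "aaead" -> "aaeadd"
Op 2 (delete idx 4 = 'd'): "aaeadd" -> "aaead"
Op 3 (replace idx 4: 'd' -> 'd'): "aaead" -> "aaead"
Op 4 (delete idx 4 = 'd'): "aaead" -> "aaea"
Op 5 (delete idx 3 = 'a'): "aaea" -> "aae"
Op 6 (replace idx 0: 'a' -> 'g'): "aae" -> "gae"
Op 7 (insert 'b' at idx 3): "gae" -> "gaeb"
Op 8 (insert 'a' at idx 0): "gaeb" -> "agaeb"

Answer: agaeb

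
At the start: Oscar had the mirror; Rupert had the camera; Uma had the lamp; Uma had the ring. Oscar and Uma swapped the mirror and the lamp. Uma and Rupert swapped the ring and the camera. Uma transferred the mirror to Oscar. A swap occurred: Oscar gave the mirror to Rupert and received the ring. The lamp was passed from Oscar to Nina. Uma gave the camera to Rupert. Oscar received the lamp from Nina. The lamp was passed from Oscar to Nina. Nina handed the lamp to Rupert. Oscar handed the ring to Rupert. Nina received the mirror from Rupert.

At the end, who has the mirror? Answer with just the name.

Answer: Nina

Derivation:
Tracking all object holders:
Start: mirror:Oscar, camera:Rupert, lamp:Uma, ring:Uma
Event 1 (swap mirror<->lamp: now mirror:Uma, lamp:Oscar). State: mirror:Uma, camera:Rupert, lamp:Oscar, ring:Uma
Event 2 (swap ring<->camera: now ring:Rupert, camera:Uma). State: mirror:Uma, camera:Uma, lamp:Oscar, ring:Rupert
Event 3 (give mirror: Uma -> Oscar). State: mirror:Oscar, camera:Uma, lamp:Oscar, ring:Rupert
Event 4 (swap mirror<->ring: now mirror:Rupert, ring:Oscar). State: mirror:Rupert, camera:Uma, lamp:Oscar, ring:Oscar
Event 5 (give lamp: Oscar -> Nina). State: mirror:Rupert, camera:Uma, lamp:Nina, ring:Oscar
Event 6 (give camera: Uma -> Rupert). State: mirror:Rupert, camera:Rupert, lamp:Nina, ring:Oscar
Event 7 (give lamp: Nina -> Oscar). State: mirror:Rupert, camera:Rupert, lamp:Oscar, ring:Oscar
Event 8 (give lamp: Oscar -> Nina). State: mirror:Rupert, camera:Rupert, lamp:Nina, ring:Oscar
Event 9 (give lamp: Nina -> Rupert). State: mirror:Rupert, camera:Rupert, lamp:Rupert, ring:Oscar
Event 10 (give ring: Oscar -> Rupert). State: mirror:Rupert, camera:Rupert, lamp:Rupert, ring:Rupert
Event 11 (give mirror: Rupert -> Nina). State: mirror:Nina, camera:Rupert, lamp:Rupert, ring:Rupert

Final state: mirror:Nina, camera:Rupert, lamp:Rupert, ring:Rupert
The mirror is held by Nina.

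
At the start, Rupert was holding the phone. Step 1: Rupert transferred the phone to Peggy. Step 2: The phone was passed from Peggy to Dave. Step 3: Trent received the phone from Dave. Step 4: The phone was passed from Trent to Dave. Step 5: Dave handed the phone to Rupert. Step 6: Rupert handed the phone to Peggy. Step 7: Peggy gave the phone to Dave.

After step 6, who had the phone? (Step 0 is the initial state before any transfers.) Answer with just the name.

Tracking the phone holder through step 6:
After step 0 (start): Rupert
After step 1: Peggy
After step 2: Dave
After step 3: Trent
After step 4: Dave
After step 5: Rupert
After step 6: Peggy

At step 6, the holder is Peggy.

Answer: Peggy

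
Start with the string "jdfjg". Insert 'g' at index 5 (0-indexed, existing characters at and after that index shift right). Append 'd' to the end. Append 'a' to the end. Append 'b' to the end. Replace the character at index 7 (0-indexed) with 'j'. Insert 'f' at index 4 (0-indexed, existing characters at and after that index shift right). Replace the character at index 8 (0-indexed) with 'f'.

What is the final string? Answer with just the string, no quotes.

Answer: jdfjfggdfb

Derivation:
Applying each edit step by step:
Start: "jdfjg"
Op 1 (insert 'g' at idx 5): "jdfjg" -> "jdfjgg"
Op 2 (append 'd'): "jdfjgg" -> "jdfjggd"
Op 3 (append 'a'): "jdfjggd" -> "jdfjggda"
Op 4 (append 'b'): "jdfjggda" -> "jdfjggdab"
Op 5 (replace idx 7: 'a' -> 'j'): "jdfjggdab" -> "jdfjggdjb"
Op 6 (insert 'f' at idx 4): "jdfjggdjb" -> "jdfjfggdjb"
Op 7 (replace idx 8: 'j' -> 'f'): "jdfjfggdjb" -> "jdfjfggdfb"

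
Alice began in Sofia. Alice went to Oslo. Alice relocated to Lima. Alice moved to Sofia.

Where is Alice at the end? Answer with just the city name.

Answer: Sofia

Derivation:
Tracking Alice's location:
Start: Alice is in Sofia.
After move 1: Sofia -> Oslo. Alice is in Oslo.
After move 2: Oslo -> Lima. Alice is in Lima.
After move 3: Lima -> Sofia. Alice is in Sofia.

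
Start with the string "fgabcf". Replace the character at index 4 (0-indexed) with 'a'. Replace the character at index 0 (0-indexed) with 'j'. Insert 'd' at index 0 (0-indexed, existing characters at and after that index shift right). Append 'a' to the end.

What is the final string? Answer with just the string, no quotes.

Answer: djgabafa

Derivation:
Applying each edit step by step:
Start: "fgabcf"
Op 1 (replace idx 4: 'c' -> 'a'): "fgabcf" -> "fgabaf"
Op 2 (replace idx 0: 'f' -> 'j'): "fgabaf" -> "jgabaf"
Op 3 (insert 'd' at idx 0): "jgabaf" -> "djgabaf"
Op 4 (append 'a'): "djgabaf" -> "djgabafa"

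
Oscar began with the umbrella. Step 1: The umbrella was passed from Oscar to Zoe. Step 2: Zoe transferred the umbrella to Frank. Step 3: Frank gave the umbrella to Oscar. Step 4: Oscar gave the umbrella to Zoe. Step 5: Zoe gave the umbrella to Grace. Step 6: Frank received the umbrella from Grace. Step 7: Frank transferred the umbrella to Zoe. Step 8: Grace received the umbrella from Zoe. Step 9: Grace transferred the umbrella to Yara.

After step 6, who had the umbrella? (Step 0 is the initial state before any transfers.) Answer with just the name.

Answer: Frank

Derivation:
Tracking the umbrella holder through step 6:
After step 0 (start): Oscar
After step 1: Zoe
After step 2: Frank
After step 3: Oscar
After step 4: Zoe
After step 5: Grace
After step 6: Frank

At step 6, the holder is Frank.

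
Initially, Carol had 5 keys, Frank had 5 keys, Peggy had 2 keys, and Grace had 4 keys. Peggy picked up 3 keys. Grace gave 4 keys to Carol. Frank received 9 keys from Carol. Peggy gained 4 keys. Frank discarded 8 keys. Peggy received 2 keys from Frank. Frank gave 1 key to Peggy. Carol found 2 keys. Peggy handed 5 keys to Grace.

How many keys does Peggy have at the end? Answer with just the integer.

Answer: 7

Derivation:
Tracking counts step by step:
Start: Carol=5, Frank=5, Peggy=2, Grace=4
Event 1 (Peggy +3): Peggy: 2 -> 5. State: Carol=5, Frank=5, Peggy=5, Grace=4
Event 2 (Grace -> Carol, 4): Grace: 4 -> 0, Carol: 5 -> 9. State: Carol=9, Frank=5, Peggy=5, Grace=0
Event 3 (Carol -> Frank, 9): Carol: 9 -> 0, Frank: 5 -> 14. State: Carol=0, Frank=14, Peggy=5, Grace=0
Event 4 (Peggy +4): Peggy: 5 -> 9. State: Carol=0, Frank=14, Peggy=9, Grace=0
Event 5 (Frank -8): Frank: 14 -> 6. State: Carol=0, Frank=6, Peggy=9, Grace=0
Event 6 (Frank -> Peggy, 2): Frank: 6 -> 4, Peggy: 9 -> 11. State: Carol=0, Frank=4, Peggy=11, Grace=0
Event 7 (Frank -> Peggy, 1): Frank: 4 -> 3, Peggy: 11 -> 12. State: Carol=0, Frank=3, Peggy=12, Grace=0
Event 8 (Carol +2): Carol: 0 -> 2. State: Carol=2, Frank=3, Peggy=12, Grace=0
Event 9 (Peggy -> Grace, 5): Peggy: 12 -> 7, Grace: 0 -> 5. State: Carol=2, Frank=3, Peggy=7, Grace=5

Peggy's final count: 7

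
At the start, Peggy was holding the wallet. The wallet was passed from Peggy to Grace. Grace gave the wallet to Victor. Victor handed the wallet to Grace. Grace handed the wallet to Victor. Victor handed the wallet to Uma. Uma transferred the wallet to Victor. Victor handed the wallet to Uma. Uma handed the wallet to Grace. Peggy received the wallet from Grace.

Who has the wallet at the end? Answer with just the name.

Answer: Peggy

Derivation:
Tracking the wallet through each event:
Start: Peggy has the wallet.
After event 1: Grace has the wallet.
After event 2: Victor has the wallet.
After event 3: Grace has the wallet.
After event 4: Victor has the wallet.
After event 5: Uma has the wallet.
After event 6: Victor has the wallet.
After event 7: Uma has the wallet.
After event 8: Grace has the wallet.
After event 9: Peggy has the wallet.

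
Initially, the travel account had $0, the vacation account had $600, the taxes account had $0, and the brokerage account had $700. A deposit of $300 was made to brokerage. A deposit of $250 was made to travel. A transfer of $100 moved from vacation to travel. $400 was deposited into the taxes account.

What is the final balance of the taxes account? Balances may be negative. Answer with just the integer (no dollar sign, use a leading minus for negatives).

Tracking account balances step by step:
Start: travel=0, vacation=600, taxes=0, brokerage=700
Event 1 (deposit 300 to brokerage): brokerage: 700 + 300 = 1000. Balances: travel=0, vacation=600, taxes=0, brokerage=1000
Event 2 (deposit 250 to travel): travel: 0 + 250 = 250. Balances: travel=250, vacation=600, taxes=0, brokerage=1000
Event 3 (transfer 100 vacation -> travel): vacation: 600 - 100 = 500, travel: 250 + 100 = 350. Balances: travel=350, vacation=500, taxes=0, brokerage=1000
Event 4 (deposit 400 to taxes): taxes: 0 + 400 = 400. Balances: travel=350, vacation=500, taxes=400, brokerage=1000

Final balance of taxes: 400

Answer: 400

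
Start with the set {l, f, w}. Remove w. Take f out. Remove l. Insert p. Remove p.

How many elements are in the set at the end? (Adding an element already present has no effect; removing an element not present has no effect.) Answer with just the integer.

Tracking the set through each operation:
Start: {f, l, w}
Event 1 (remove w): removed. Set: {f, l}
Event 2 (remove f): removed. Set: {l}
Event 3 (remove l): removed. Set: {}
Event 4 (add p): added. Set: {p}
Event 5 (remove p): removed. Set: {}

Final set: {} (size 0)

Answer: 0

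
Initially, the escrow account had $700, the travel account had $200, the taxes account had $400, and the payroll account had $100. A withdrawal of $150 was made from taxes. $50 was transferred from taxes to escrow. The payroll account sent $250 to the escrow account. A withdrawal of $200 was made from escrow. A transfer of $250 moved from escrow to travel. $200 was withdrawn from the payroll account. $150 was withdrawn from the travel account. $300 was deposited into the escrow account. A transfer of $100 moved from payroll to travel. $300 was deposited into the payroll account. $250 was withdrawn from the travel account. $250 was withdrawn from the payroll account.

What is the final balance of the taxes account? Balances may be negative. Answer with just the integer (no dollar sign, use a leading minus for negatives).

Tracking account balances step by step:
Start: escrow=700, travel=200, taxes=400, payroll=100
Event 1 (withdraw 150 from taxes): taxes: 400 - 150 = 250. Balances: escrow=700, travel=200, taxes=250, payroll=100
Event 2 (transfer 50 taxes -> escrow): taxes: 250 - 50 = 200, escrow: 700 + 50 = 750. Balances: escrow=750, travel=200, taxes=200, payroll=100
Event 3 (transfer 250 payroll -> escrow): payroll: 100 - 250 = -150, escrow: 750 + 250 = 1000. Balances: escrow=1000, travel=200, taxes=200, payroll=-150
Event 4 (withdraw 200 from escrow): escrow: 1000 - 200 = 800. Balances: escrow=800, travel=200, taxes=200, payroll=-150
Event 5 (transfer 250 escrow -> travel): escrow: 800 - 250 = 550, travel: 200 + 250 = 450. Balances: escrow=550, travel=450, taxes=200, payroll=-150
Event 6 (withdraw 200 from payroll): payroll: -150 - 200 = -350. Balances: escrow=550, travel=450, taxes=200, payroll=-350
Event 7 (withdraw 150 from travel): travel: 450 - 150 = 300. Balances: escrow=550, travel=300, taxes=200, payroll=-350
Event 8 (deposit 300 to escrow): escrow: 550 + 300 = 850. Balances: escrow=850, travel=300, taxes=200, payroll=-350
Event 9 (transfer 100 payroll -> travel): payroll: -350 - 100 = -450, travel: 300 + 100 = 400. Balances: escrow=850, travel=400, taxes=200, payroll=-450
Event 10 (deposit 300 to payroll): payroll: -450 + 300 = -150. Balances: escrow=850, travel=400, taxes=200, payroll=-150
Event 11 (withdraw 250 from travel): travel: 400 - 250 = 150. Balances: escrow=850, travel=150, taxes=200, payroll=-150
Event 12 (withdraw 250 from payroll): payroll: -150 - 250 = -400. Balances: escrow=850, travel=150, taxes=200, payroll=-400

Final balance of taxes: 200

Answer: 200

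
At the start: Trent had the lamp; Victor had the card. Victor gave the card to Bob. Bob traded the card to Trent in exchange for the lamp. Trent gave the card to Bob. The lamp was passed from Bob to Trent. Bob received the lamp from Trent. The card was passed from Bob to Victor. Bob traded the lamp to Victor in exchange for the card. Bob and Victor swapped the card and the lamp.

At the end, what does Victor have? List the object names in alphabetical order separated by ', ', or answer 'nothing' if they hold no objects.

Tracking all object holders:
Start: lamp:Trent, card:Victor
Event 1 (give card: Victor -> Bob). State: lamp:Trent, card:Bob
Event 2 (swap card<->lamp: now card:Trent, lamp:Bob). State: lamp:Bob, card:Trent
Event 3 (give card: Trent -> Bob). State: lamp:Bob, card:Bob
Event 4 (give lamp: Bob -> Trent). State: lamp:Trent, card:Bob
Event 5 (give lamp: Trent -> Bob). State: lamp:Bob, card:Bob
Event 6 (give card: Bob -> Victor). State: lamp:Bob, card:Victor
Event 7 (swap lamp<->card: now lamp:Victor, card:Bob). State: lamp:Victor, card:Bob
Event 8 (swap card<->lamp: now card:Victor, lamp:Bob). State: lamp:Bob, card:Victor

Final state: lamp:Bob, card:Victor
Victor holds: card.

Answer: card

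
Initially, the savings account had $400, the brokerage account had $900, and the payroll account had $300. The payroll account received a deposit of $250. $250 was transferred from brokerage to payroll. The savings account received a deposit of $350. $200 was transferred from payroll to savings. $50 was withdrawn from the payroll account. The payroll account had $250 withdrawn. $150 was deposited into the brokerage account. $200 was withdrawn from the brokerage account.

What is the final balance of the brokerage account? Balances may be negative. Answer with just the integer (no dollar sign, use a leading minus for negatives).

Answer: 600

Derivation:
Tracking account balances step by step:
Start: savings=400, brokerage=900, payroll=300
Event 1 (deposit 250 to payroll): payroll: 300 + 250 = 550. Balances: savings=400, brokerage=900, payroll=550
Event 2 (transfer 250 brokerage -> payroll): brokerage: 900 - 250 = 650, payroll: 550 + 250 = 800. Balances: savings=400, brokerage=650, payroll=800
Event 3 (deposit 350 to savings): savings: 400 + 350 = 750. Balances: savings=750, brokerage=650, payroll=800
Event 4 (transfer 200 payroll -> savings): payroll: 800 - 200 = 600, savings: 750 + 200 = 950. Balances: savings=950, brokerage=650, payroll=600
Event 5 (withdraw 50 from payroll): payroll: 600 - 50 = 550. Balances: savings=950, brokerage=650, payroll=550
Event 6 (withdraw 250 from payroll): payroll: 550 - 250 = 300. Balances: savings=950, brokerage=650, payroll=300
Event 7 (deposit 150 to brokerage): brokerage: 650 + 150 = 800. Balances: savings=950, brokerage=800, payroll=300
Event 8 (withdraw 200 from brokerage): brokerage: 800 - 200 = 600. Balances: savings=950, brokerage=600, payroll=300

Final balance of brokerage: 600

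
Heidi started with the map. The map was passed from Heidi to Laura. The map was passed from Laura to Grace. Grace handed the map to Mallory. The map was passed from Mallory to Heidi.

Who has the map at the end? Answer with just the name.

Answer: Heidi

Derivation:
Tracking the map through each event:
Start: Heidi has the map.
After event 1: Laura has the map.
After event 2: Grace has the map.
After event 3: Mallory has the map.
After event 4: Heidi has the map.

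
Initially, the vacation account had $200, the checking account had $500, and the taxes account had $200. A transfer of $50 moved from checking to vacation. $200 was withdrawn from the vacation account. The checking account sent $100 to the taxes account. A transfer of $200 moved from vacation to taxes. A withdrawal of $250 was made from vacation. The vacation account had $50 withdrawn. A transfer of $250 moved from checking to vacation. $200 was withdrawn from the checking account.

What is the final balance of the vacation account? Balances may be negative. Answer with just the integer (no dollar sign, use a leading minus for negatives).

Tracking account balances step by step:
Start: vacation=200, checking=500, taxes=200
Event 1 (transfer 50 checking -> vacation): checking: 500 - 50 = 450, vacation: 200 + 50 = 250. Balances: vacation=250, checking=450, taxes=200
Event 2 (withdraw 200 from vacation): vacation: 250 - 200 = 50. Balances: vacation=50, checking=450, taxes=200
Event 3 (transfer 100 checking -> taxes): checking: 450 - 100 = 350, taxes: 200 + 100 = 300. Balances: vacation=50, checking=350, taxes=300
Event 4 (transfer 200 vacation -> taxes): vacation: 50 - 200 = -150, taxes: 300 + 200 = 500. Balances: vacation=-150, checking=350, taxes=500
Event 5 (withdraw 250 from vacation): vacation: -150 - 250 = -400. Balances: vacation=-400, checking=350, taxes=500
Event 6 (withdraw 50 from vacation): vacation: -400 - 50 = -450. Balances: vacation=-450, checking=350, taxes=500
Event 7 (transfer 250 checking -> vacation): checking: 350 - 250 = 100, vacation: -450 + 250 = -200. Balances: vacation=-200, checking=100, taxes=500
Event 8 (withdraw 200 from checking): checking: 100 - 200 = -100. Balances: vacation=-200, checking=-100, taxes=500

Final balance of vacation: -200

Answer: -200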